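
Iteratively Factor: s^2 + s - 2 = (s + 2)*(s - 1)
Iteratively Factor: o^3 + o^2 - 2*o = (o - 1)*(o^2 + 2*o) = o*(o - 1)*(o + 2)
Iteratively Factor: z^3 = (z)*(z^2) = z^2*(z)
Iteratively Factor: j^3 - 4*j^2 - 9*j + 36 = (j + 3)*(j^2 - 7*j + 12) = (j - 3)*(j + 3)*(j - 4)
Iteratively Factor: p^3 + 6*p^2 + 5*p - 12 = (p + 3)*(p^2 + 3*p - 4) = (p + 3)*(p + 4)*(p - 1)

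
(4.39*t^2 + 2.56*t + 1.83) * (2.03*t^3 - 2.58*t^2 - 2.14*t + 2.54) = 8.9117*t^5 - 6.1294*t^4 - 12.2845*t^3 + 0.950799999999998*t^2 + 2.5862*t + 4.6482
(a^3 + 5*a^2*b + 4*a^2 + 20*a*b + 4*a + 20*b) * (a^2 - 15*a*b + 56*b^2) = a^5 - 10*a^4*b + 4*a^4 - 19*a^3*b^2 - 40*a^3*b + 4*a^3 + 280*a^2*b^3 - 76*a^2*b^2 - 40*a^2*b + 1120*a*b^3 - 76*a*b^2 + 1120*b^3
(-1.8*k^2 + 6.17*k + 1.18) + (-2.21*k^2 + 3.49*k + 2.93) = -4.01*k^2 + 9.66*k + 4.11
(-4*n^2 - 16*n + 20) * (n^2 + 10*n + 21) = -4*n^4 - 56*n^3 - 224*n^2 - 136*n + 420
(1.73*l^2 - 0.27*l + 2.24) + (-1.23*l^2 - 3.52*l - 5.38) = 0.5*l^2 - 3.79*l - 3.14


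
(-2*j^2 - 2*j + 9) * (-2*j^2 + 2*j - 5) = 4*j^4 - 12*j^2 + 28*j - 45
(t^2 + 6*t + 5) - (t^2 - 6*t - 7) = 12*t + 12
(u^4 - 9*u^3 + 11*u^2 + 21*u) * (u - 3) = u^5 - 12*u^4 + 38*u^3 - 12*u^2 - 63*u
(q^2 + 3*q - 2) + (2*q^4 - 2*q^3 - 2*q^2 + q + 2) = 2*q^4 - 2*q^3 - q^2 + 4*q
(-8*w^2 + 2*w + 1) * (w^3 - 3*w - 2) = -8*w^5 + 2*w^4 + 25*w^3 + 10*w^2 - 7*w - 2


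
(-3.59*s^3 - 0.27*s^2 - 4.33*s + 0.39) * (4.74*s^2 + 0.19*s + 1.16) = -17.0166*s^5 - 1.9619*s^4 - 24.7399*s^3 + 0.7127*s^2 - 4.9487*s + 0.4524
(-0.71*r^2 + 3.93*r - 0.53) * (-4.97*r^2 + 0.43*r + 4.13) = 3.5287*r^4 - 19.8374*r^3 + 1.3917*r^2 + 16.003*r - 2.1889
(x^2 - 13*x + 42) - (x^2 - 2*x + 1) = 41 - 11*x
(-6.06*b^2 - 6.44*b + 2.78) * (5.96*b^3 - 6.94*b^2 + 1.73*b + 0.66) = -36.1176*b^5 + 3.67399999999999*b^4 + 50.7786*b^3 - 34.434*b^2 + 0.558999999999998*b + 1.8348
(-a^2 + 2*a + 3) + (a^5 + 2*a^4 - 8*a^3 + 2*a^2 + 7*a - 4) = a^5 + 2*a^4 - 8*a^3 + a^2 + 9*a - 1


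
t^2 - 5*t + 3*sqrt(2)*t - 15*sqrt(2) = (t - 5)*(t + 3*sqrt(2))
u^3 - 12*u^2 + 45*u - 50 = (u - 5)^2*(u - 2)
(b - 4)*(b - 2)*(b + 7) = b^3 + b^2 - 34*b + 56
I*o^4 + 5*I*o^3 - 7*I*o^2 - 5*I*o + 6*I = (o - 1)*(o + 1)*(o + 6)*(I*o - I)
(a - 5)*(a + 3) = a^2 - 2*a - 15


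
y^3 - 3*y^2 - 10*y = y*(y - 5)*(y + 2)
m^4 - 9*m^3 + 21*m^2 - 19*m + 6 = (m - 6)*(m - 1)^3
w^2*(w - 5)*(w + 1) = w^4 - 4*w^3 - 5*w^2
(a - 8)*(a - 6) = a^2 - 14*a + 48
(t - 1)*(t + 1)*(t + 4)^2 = t^4 + 8*t^3 + 15*t^2 - 8*t - 16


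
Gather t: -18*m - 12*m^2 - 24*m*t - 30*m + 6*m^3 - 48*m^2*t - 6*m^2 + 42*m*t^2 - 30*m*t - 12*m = 6*m^3 - 18*m^2 + 42*m*t^2 - 60*m + t*(-48*m^2 - 54*m)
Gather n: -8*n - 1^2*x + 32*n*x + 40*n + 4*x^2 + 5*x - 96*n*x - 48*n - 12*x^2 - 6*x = n*(-64*x - 16) - 8*x^2 - 2*x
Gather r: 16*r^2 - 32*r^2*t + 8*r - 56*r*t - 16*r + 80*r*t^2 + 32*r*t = r^2*(16 - 32*t) + r*(80*t^2 - 24*t - 8)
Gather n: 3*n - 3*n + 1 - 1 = 0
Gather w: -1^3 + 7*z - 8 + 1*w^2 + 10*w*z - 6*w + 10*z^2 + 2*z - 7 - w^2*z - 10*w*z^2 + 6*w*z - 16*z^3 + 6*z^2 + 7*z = w^2*(1 - z) + w*(-10*z^2 + 16*z - 6) - 16*z^3 + 16*z^2 + 16*z - 16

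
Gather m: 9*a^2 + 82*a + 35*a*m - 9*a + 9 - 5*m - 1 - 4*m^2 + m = 9*a^2 + 73*a - 4*m^2 + m*(35*a - 4) + 8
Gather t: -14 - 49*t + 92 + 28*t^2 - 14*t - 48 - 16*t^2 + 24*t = 12*t^2 - 39*t + 30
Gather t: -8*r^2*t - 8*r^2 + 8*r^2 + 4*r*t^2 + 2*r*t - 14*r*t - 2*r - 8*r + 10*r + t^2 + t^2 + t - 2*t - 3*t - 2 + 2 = t^2*(4*r + 2) + t*(-8*r^2 - 12*r - 4)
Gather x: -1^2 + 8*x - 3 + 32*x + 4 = 40*x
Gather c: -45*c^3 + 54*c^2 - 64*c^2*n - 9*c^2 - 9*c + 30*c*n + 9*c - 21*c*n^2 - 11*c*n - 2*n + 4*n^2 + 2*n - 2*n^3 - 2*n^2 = -45*c^3 + c^2*(45 - 64*n) + c*(-21*n^2 + 19*n) - 2*n^3 + 2*n^2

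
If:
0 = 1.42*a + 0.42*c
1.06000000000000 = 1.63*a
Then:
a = 0.65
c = -2.20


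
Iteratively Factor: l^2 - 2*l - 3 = (l + 1)*(l - 3)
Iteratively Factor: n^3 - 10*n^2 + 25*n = (n - 5)*(n^2 - 5*n) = n*(n - 5)*(n - 5)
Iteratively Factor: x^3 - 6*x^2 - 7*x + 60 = (x - 4)*(x^2 - 2*x - 15) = (x - 4)*(x + 3)*(x - 5)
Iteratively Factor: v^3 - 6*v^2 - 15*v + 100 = (v - 5)*(v^2 - v - 20) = (v - 5)^2*(v + 4)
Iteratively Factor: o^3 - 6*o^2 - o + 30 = (o - 5)*(o^2 - o - 6) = (o - 5)*(o - 3)*(o + 2)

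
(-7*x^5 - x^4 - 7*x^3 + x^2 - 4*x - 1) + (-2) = -7*x^5 - x^4 - 7*x^3 + x^2 - 4*x - 3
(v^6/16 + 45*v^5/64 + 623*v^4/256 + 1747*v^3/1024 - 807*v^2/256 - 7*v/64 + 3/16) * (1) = v^6/16 + 45*v^5/64 + 623*v^4/256 + 1747*v^3/1024 - 807*v^2/256 - 7*v/64 + 3/16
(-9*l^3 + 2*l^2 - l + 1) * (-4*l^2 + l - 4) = 36*l^5 - 17*l^4 + 42*l^3 - 13*l^2 + 5*l - 4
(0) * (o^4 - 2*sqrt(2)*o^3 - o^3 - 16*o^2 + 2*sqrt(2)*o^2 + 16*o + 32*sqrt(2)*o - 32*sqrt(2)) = 0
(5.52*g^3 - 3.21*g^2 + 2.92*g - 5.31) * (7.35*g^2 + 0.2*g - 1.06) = 40.572*g^5 - 22.4895*g^4 + 14.9688*g^3 - 35.0419*g^2 - 4.1572*g + 5.6286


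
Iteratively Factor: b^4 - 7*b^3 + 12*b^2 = (b)*(b^3 - 7*b^2 + 12*b) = b^2*(b^2 - 7*b + 12) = b^2*(b - 4)*(b - 3)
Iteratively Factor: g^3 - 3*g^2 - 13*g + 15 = (g - 5)*(g^2 + 2*g - 3) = (g - 5)*(g - 1)*(g + 3)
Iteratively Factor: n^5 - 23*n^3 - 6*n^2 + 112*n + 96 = (n + 4)*(n^4 - 4*n^3 - 7*n^2 + 22*n + 24) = (n + 1)*(n + 4)*(n^3 - 5*n^2 - 2*n + 24) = (n - 3)*(n + 1)*(n + 4)*(n^2 - 2*n - 8) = (n - 4)*(n - 3)*(n + 1)*(n + 4)*(n + 2)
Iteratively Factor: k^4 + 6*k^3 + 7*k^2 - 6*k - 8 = (k + 4)*(k^3 + 2*k^2 - k - 2) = (k - 1)*(k + 4)*(k^2 + 3*k + 2) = (k - 1)*(k + 2)*(k + 4)*(k + 1)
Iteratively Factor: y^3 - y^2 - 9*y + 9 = (y - 3)*(y^2 + 2*y - 3) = (y - 3)*(y + 3)*(y - 1)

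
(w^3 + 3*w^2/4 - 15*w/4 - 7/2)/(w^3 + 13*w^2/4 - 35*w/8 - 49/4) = 2*(w + 1)/(2*w + 7)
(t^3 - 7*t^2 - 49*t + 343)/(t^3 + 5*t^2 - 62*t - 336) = (t^2 - 14*t + 49)/(t^2 - 2*t - 48)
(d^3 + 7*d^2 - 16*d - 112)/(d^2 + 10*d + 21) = (d^2 - 16)/(d + 3)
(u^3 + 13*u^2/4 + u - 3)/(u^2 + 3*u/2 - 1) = (4*u^2 + 5*u - 6)/(2*(2*u - 1))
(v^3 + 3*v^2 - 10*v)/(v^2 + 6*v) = (v^2 + 3*v - 10)/(v + 6)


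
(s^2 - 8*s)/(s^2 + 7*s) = (s - 8)/(s + 7)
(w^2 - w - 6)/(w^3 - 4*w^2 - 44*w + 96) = (w^2 - w - 6)/(w^3 - 4*w^2 - 44*w + 96)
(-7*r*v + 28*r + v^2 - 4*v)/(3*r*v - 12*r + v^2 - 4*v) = (-7*r + v)/(3*r + v)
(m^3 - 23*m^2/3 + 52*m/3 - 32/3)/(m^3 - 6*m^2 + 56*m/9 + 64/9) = 3*(m - 1)/(3*m + 2)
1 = 1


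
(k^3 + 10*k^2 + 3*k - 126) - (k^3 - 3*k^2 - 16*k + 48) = 13*k^2 + 19*k - 174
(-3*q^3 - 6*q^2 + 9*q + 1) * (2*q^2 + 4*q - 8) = -6*q^5 - 24*q^4 + 18*q^3 + 86*q^2 - 68*q - 8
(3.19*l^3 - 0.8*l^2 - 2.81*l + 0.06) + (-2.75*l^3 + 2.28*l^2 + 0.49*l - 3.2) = 0.44*l^3 + 1.48*l^2 - 2.32*l - 3.14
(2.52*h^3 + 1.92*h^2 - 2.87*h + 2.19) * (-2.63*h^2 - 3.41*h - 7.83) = -6.6276*h^5 - 13.6428*h^4 - 18.7307*h^3 - 11.0066*h^2 + 15.0042*h - 17.1477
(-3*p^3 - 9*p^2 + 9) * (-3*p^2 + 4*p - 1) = 9*p^5 + 15*p^4 - 33*p^3 - 18*p^2 + 36*p - 9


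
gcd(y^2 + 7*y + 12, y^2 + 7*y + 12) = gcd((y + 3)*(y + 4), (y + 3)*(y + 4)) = y^2 + 7*y + 12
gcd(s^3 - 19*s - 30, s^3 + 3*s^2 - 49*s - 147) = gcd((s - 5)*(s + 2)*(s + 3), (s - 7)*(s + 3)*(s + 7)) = s + 3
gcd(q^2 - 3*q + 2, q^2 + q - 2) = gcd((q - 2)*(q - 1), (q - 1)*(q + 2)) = q - 1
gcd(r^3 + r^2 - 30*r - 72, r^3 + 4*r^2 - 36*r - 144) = r^2 - 2*r - 24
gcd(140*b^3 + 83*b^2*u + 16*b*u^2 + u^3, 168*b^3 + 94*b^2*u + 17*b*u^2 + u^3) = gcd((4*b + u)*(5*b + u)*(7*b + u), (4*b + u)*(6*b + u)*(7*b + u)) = 28*b^2 + 11*b*u + u^2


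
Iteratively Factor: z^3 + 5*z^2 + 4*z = (z)*(z^2 + 5*z + 4) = z*(z + 4)*(z + 1)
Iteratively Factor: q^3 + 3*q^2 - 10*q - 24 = (q + 2)*(q^2 + q - 12) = (q - 3)*(q + 2)*(q + 4)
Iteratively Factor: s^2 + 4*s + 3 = (s + 3)*(s + 1)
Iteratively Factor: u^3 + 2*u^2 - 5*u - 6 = (u - 2)*(u^2 + 4*u + 3) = (u - 2)*(u + 3)*(u + 1)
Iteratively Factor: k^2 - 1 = (k - 1)*(k + 1)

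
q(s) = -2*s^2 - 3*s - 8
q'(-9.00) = 33.00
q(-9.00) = -143.00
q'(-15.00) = 57.00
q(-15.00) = -413.00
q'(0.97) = -6.88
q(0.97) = -12.79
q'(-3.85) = 12.40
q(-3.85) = -26.10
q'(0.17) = -3.68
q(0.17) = -8.57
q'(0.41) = -4.64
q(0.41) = -9.57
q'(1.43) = -8.72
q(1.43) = -16.38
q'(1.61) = -9.44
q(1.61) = -18.01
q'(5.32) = -24.28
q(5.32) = -80.56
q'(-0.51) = -0.96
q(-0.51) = -6.99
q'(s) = -4*s - 3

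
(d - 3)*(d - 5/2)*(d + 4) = d^3 - 3*d^2/2 - 29*d/2 + 30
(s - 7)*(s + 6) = s^2 - s - 42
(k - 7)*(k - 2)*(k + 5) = k^3 - 4*k^2 - 31*k + 70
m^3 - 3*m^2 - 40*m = m*(m - 8)*(m + 5)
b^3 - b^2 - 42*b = b*(b - 7)*(b + 6)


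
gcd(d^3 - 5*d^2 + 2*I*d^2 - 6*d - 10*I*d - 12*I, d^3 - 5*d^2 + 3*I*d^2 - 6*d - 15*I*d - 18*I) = d^2 - 5*d - 6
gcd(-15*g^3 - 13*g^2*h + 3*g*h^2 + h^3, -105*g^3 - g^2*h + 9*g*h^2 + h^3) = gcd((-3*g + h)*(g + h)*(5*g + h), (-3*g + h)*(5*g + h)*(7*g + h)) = 15*g^2 - 2*g*h - h^2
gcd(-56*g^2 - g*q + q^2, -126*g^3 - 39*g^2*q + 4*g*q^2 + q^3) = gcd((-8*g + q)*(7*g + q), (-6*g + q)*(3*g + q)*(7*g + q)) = 7*g + q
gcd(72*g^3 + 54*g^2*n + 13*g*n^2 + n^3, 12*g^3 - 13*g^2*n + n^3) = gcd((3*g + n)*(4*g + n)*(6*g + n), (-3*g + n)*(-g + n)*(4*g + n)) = 4*g + n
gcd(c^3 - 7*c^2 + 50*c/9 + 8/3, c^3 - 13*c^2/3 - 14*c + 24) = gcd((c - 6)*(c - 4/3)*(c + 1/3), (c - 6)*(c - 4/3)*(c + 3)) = c^2 - 22*c/3 + 8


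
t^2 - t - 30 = (t - 6)*(t + 5)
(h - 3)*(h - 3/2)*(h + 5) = h^3 + h^2/2 - 18*h + 45/2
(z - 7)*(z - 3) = z^2 - 10*z + 21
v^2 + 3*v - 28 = (v - 4)*(v + 7)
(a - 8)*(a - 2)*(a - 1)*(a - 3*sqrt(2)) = a^4 - 11*a^3 - 3*sqrt(2)*a^3 + 26*a^2 + 33*sqrt(2)*a^2 - 78*sqrt(2)*a - 16*a + 48*sqrt(2)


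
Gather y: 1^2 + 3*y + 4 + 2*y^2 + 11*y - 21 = 2*y^2 + 14*y - 16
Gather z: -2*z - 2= -2*z - 2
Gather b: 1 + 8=9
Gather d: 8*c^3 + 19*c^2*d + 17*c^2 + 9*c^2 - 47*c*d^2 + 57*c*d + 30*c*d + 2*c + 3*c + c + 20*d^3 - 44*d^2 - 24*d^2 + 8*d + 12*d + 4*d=8*c^3 + 26*c^2 + 6*c + 20*d^3 + d^2*(-47*c - 68) + d*(19*c^2 + 87*c + 24)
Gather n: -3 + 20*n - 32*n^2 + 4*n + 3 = -32*n^2 + 24*n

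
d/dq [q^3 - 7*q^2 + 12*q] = 3*q^2 - 14*q + 12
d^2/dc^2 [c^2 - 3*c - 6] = 2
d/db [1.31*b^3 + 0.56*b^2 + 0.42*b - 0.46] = 3.93*b^2 + 1.12*b + 0.42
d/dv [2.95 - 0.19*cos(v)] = 0.19*sin(v)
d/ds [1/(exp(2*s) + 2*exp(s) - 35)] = -2*(exp(s) + 1)*exp(s)/(exp(2*s) + 2*exp(s) - 35)^2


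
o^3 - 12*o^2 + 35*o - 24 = (o - 8)*(o - 3)*(o - 1)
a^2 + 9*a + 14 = (a + 2)*(a + 7)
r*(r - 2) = r^2 - 2*r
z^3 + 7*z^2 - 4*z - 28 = (z - 2)*(z + 2)*(z + 7)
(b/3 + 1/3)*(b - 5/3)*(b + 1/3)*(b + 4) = b^4/3 + 11*b^3/9 - 29*b^2/27 - 73*b/27 - 20/27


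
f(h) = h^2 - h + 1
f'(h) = 2*h - 1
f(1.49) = 1.73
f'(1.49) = 1.98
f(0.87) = 0.89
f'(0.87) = 0.74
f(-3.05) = 13.35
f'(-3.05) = -7.10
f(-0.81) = 2.47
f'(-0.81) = -2.62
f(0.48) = 0.75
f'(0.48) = -0.04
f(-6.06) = 43.78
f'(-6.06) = -13.12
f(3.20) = 8.04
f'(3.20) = 5.40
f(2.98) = 6.90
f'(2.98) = 4.96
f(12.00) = 133.00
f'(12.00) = 23.00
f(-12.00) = 157.00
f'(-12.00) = -25.00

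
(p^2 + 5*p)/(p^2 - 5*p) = (p + 5)/(p - 5)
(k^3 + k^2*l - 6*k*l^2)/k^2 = k + l - 6*l^2/k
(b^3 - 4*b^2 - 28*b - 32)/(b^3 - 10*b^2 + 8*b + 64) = (b + 2)/(b - 4)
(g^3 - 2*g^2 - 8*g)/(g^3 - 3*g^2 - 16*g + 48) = g*(g + 2)/(g^2 + g - 12)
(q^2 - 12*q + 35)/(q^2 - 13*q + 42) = (q - 5)/(q - 6)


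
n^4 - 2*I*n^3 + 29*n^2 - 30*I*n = n*(n - 6*I)*(n - I)*(n + 5*I)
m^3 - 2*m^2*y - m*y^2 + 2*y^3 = (m - 2*y)*(m - y)*(m + y)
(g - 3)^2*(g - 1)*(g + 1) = g^4 - 6*g^3 + 8*g^2 + 6*g - 9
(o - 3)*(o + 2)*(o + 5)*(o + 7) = o^4 + 11*o^3 + 17*o^2 - 107*o - 210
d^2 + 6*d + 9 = (d + 3)^2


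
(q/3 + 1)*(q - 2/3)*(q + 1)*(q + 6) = q^4/3 + 28*q^3/9 + 61*q^2/9 - 4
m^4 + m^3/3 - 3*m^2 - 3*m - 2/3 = (m - 2)*(m + 1/3)*(m + 1)^2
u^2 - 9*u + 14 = (u - 7)*(u - 2)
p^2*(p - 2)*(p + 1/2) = p^4 - 3*p^3/2 - p^2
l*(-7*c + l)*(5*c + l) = -35*c^2*l - 2*c*l^2 + l^3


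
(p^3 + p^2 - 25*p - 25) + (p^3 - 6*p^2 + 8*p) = 2*p^3 - 5*p^2 - 17*p - 25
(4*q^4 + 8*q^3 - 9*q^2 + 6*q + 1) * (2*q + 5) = 8*q^5 + 36*q^4 + 22*q^3 - 33*q^2 + 32*q + 5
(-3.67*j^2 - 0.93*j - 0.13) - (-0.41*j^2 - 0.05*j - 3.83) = -3.26*j^2 - 0.88*j + 3.7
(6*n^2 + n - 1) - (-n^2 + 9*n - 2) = 7*n^2 - 8*n + 1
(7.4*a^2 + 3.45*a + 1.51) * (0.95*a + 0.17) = 7.03*a^3 + 4.5355*a^2 + 2.021*a + 0.2567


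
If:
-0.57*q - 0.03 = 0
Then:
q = -0.05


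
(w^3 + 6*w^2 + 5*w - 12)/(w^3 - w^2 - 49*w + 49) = (w^2 + 7*w + 12)/(w^2 - 49)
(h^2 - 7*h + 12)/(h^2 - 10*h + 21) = (h - 4)/(h - 7)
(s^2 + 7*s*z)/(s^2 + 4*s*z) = (s + 7*z)/(s + 4*z)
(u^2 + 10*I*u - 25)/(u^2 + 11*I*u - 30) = (u + 5*I)/(u + 6*I)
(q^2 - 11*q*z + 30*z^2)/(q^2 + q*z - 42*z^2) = (q - 5*z)/(q + 7*z)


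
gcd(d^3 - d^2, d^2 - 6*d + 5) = d - 1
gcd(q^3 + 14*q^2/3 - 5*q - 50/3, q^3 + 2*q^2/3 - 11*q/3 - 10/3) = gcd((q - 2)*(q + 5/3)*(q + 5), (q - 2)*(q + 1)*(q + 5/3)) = q^2 - q/3 - 10/3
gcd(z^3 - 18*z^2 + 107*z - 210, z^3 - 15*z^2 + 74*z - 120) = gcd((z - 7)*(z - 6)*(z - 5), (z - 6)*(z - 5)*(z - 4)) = z^2 - 11*z + 30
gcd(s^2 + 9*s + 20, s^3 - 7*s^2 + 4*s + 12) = 1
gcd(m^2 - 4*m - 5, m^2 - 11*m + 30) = m - 5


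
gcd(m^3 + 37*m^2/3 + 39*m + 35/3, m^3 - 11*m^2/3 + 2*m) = 1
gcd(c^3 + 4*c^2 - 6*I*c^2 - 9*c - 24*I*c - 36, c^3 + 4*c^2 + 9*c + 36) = c^2 + c*(4 - 3*I) - 12*I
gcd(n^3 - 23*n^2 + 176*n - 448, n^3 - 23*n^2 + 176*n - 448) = n^3 - 23*n^2 + 176*n - 448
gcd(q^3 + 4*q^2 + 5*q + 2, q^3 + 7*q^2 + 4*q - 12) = q + 2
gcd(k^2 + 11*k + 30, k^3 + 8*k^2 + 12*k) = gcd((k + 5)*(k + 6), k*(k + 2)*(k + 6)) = k + 6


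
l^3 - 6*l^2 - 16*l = l*(l - 8)*(l + 2)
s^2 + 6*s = s*(s + 6)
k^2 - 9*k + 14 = (k - 7)*(k - 2)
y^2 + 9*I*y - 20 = (y + 4*I)*(y + 5*I)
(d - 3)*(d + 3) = d^2 - 9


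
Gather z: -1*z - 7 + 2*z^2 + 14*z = 2*z^2 + 13*z - 7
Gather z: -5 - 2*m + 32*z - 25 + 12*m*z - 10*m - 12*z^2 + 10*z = -12*m - 12*z^2 + z*(12*m + 42) - 30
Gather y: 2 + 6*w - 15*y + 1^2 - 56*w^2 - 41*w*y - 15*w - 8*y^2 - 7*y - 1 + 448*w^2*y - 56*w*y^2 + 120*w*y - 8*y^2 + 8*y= -56*w^2 - 9*w + y^2*(-56*w - 16) + y*(448*w^2 + 79*w - 14) + 2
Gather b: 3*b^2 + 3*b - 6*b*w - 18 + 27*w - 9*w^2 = 3*b^2 + b*(3 - 6*w) - 9*w^2 + 27*w - 18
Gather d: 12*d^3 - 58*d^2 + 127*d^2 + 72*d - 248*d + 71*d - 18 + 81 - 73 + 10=12*d^3 + 69*d^2 - 105*d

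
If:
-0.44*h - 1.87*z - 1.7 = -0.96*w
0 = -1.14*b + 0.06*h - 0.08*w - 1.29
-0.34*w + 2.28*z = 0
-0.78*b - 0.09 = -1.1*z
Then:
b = -1.40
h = -13.35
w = -6.13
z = -0.91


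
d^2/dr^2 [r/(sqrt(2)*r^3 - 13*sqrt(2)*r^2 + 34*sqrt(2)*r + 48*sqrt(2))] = sqrt(2)*(r*(3*r^2 - 26*r + 34)^2 + (-3*r^2 - r*(3*r - 13) + 26*r - 34)*(r^3 - 13*r^2 + 34*r + 48))/(r^3 - 13*r^2 + 34*r + 48)^3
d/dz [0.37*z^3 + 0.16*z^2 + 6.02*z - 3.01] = 1.11*z^2 + 0.32*z + 6.02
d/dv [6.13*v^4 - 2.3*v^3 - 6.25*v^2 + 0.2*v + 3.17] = 24.52*v^3 - 6.9*v^2 - 12.5*v + 0.2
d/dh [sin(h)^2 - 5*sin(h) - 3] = (2*sin(h) - 5)*cos(h)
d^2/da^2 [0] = 0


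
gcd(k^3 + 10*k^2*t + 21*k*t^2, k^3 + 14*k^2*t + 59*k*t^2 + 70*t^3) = k + 7*t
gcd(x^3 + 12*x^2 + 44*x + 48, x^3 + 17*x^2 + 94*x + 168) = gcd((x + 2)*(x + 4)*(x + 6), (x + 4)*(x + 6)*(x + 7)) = x^2 + 10*x + 24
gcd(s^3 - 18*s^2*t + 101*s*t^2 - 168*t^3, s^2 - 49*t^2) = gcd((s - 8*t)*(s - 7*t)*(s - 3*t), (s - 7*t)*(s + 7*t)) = s - 7*t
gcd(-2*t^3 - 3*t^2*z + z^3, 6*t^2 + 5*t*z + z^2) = 1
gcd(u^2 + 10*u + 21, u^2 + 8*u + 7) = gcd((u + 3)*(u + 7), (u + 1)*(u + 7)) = u + 7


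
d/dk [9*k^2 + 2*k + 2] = 18*k + 2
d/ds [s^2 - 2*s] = 2*s - 2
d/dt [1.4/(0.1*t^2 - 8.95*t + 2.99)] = (12.53 - 0.28*t)/(0.1*t^2 - 8.95*t + 2.99)^2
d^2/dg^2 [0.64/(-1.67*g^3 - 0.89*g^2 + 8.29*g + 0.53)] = ((6.4128*g + 1.1392)*(1.67*g^3 + 0.89*g^2 - 8.29*g - 0.53) - 0.64*(5.01*g^2 + 1.78*g - 8.29)*(10.02*g^2 + 3.56*g - 16.58))/(1.67*g^3 + 0.89*g^2 - 8.29*g - 0.53)^3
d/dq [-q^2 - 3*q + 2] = -2*q - 3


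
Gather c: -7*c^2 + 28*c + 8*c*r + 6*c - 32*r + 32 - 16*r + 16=-7*c^2 + c*(8*r + 34) - 48*r + 48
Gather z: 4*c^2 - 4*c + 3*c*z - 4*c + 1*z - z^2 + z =4*c^2 - 8*c - z^2 + z*(3*c + 2)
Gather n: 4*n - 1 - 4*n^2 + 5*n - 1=-4*n^2 + 9*n - 2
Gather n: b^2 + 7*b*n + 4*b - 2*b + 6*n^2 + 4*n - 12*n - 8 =b^2 + 2*b + 6*n^2 + n*(7*b - 8) - 8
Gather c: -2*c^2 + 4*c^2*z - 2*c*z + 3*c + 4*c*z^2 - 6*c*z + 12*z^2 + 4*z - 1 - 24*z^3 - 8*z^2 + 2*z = c^2*(4*z - 2) + c*(4*z^2 - 8*z + 3) - 24*z^3 + 4*z^2 + 6*z - 1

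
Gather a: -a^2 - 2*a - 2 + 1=-a^2 - 2*a - 1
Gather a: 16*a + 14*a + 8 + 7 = 30*a + 15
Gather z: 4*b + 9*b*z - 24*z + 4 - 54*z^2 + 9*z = 4*b - 54*z^2 + z*(9*b - 15) + 4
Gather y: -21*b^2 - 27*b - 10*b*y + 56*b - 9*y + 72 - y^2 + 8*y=-21*b^2 + 29*b - y^2 + y*(-10*b - 1) + 72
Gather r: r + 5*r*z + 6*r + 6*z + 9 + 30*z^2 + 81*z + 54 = r*(5*z + 7) + 30*z^2 + 87*z + 63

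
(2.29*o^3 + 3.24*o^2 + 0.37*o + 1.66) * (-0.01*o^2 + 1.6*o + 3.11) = -0.0229*o^5 + 3.6316*o^4 + 12.3022*o^3 + 10.6518*o^2 + 3.8067*o + 5.1626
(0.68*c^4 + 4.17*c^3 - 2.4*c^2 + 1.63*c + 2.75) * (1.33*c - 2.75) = 0.9044*c^5 + 3.6761*c^4 - 14.6595*c^3 + 8.7679*c^2 - 0.825*c - 7.5625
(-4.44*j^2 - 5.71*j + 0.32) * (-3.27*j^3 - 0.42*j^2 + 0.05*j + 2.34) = 14.5188*j^5 + 20.5365*j^4 + 1.1298*j^3 - 10.8095*j^2 - 13.3454*j + 0.7488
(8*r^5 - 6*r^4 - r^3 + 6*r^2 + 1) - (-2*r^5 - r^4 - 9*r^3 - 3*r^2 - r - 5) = 10*r^5 - 5*r^4 + 8*r^3 + 9*r^2 + r + 6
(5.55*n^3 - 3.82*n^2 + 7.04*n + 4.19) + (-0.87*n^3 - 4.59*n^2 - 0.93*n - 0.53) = 4.68*n^3 - 8.41*n^2 + 6.11*n + 3.66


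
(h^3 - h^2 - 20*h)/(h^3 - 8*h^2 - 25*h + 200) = h*(h + 4)/(h^2 - 3*h - 40)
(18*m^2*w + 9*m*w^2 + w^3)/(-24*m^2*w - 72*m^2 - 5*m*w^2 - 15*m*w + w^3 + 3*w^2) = w*(6*m + w)/(-8*m*w - 24*m + w^2 + 3*w)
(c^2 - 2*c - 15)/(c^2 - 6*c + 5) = (c + 3)/(c - 1)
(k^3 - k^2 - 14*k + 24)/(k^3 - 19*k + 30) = (k + 4)/(k + 5)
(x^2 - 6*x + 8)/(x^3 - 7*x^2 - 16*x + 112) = (x - 2)/(x^2 - 3*x - 28)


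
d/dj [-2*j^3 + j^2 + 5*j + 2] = -6*j^2 + 2*j + 5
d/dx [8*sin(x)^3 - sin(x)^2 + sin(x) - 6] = (24*sin(x)^2 - 2*sin(x) + 1)*cos(x)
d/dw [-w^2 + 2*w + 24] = 2 - 2*w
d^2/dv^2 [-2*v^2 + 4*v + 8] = -4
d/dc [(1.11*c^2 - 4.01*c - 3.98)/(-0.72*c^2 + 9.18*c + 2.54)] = (7.3026*c^2 - 0.0924000000000014*c + 26.351)/(0.5184*c^4 - 13.2192*c^3 + 80.6148*c^2 + 46.6344*c + 6.4516)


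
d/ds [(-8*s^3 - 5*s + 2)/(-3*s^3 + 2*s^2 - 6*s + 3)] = (-16*s^4 + 66*s^3 - 44*s^2 - 8*s - 3)/(9*s^6 - 12*s^5 + 40*s^4 - 42*s^3 + 48*s^2 - 36*s + 9)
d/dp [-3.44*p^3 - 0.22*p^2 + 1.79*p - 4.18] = -10.32*p^2 - 0.44*p + 1.79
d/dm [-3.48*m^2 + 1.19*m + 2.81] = 1.19 - 6.96*m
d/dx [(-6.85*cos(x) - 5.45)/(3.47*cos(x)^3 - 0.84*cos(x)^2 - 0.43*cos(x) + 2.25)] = (-47.539*cos(x)^3 - 50.9805*cos(x)^2 + 9.156*cos(x) + 17.756)*sin(x)/(12.0409*cos(x)^6 - 5.8296*cos(x)^5 - 2.2786*cos(x)^4 + 16.3374*cos(x)^3 - 3.5951*cos(x)^2 - 1.935*cos(x) + 5.0625)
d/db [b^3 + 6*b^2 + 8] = 3*b*(b + 4)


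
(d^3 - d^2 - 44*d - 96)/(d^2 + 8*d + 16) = (d^2 - 5*d - 24)/(d + 4)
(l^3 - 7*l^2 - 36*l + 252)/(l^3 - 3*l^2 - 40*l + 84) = (l - 6)/(l - 2)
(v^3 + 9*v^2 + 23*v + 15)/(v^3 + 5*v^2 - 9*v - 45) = (v + 1)/(v - 3)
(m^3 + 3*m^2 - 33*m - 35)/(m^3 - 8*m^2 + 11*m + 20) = (m + 7)/(m - 4)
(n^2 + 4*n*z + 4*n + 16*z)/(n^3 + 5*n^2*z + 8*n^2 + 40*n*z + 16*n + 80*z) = (n + 4*z)/(n^2 + 5*n*z + 4*n + 20*z)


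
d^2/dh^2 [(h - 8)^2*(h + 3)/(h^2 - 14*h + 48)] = -36/(h^3 - 18*h^2 + 108*h - 216)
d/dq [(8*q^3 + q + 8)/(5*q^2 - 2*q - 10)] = (40*q^4 - 32*q^3 - 245*q^2 - 80*q + 6)/(25*q^4 - 20*q^3 - 96*q^2 + 40*q + 100)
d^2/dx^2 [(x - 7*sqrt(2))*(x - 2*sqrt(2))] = 2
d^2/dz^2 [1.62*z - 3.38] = 0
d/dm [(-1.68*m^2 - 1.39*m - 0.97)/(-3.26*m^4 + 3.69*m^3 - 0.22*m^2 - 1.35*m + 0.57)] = (-10.9536*m^5 - 7.395*m^4 - 2.3906*m^3 + 12.7001*m^2 - 2.342*m - 2.1018)/(10.6276*m^8 - 24.0588*m^7 + 15.0505*m^6 + 7.1784*m^5 - 13.631*m^4 + 4.8006*m^3 + 1.5717*m^2 - 1.539*m + 0.3249)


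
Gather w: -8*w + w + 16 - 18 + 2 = -7*w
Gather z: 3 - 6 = -3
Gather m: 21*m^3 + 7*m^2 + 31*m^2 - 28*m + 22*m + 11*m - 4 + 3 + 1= 21*m^3 + 38*m^2 + 5*m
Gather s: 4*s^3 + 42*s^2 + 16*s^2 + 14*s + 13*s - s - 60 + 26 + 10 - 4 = 4*s^3 + 58*s^2 + 26*s - 28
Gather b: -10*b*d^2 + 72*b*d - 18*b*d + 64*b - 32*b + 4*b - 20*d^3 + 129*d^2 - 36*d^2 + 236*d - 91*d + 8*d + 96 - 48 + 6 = b*(-10*d^2 + 54*d + 36) - 20*d^3 + 93*d^2 + 153*d + 54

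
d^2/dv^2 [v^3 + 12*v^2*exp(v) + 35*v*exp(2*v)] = 12*v^2*exp(v) + 140*v*exp(2*v) + 48*v*exp(v) + 6*v + 140*exp(2*v) + 24*exp(v)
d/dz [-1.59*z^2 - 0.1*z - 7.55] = -3.18*z - 0.1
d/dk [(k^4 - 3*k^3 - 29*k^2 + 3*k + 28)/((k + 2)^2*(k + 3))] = (k^5 + 12*k^4 + 32*k^3 - 118*k^2 - 441*k - 206)/(k^5 + 12*k^4 + 57*k^3 + 134*k^2 + 156*k + 72)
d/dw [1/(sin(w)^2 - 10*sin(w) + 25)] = -2*cos(w)/(sin(w) - 5)^3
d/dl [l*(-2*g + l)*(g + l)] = -2*g^2 - 2*g*l + 3*l^2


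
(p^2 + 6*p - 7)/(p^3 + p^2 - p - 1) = (p + 7)/(p^2 + 2*p + 1)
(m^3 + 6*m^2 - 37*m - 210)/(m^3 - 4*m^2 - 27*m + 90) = (m + 7)/(m - 3)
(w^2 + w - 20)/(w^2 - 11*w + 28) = (w + 5)/(w - 7)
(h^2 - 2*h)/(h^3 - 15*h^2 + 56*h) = (h - 2)/(h^2 - 15*h + 56)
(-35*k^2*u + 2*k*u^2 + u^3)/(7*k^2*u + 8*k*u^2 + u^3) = (-5*k + u)/(k + u)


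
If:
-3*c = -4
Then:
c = 4/3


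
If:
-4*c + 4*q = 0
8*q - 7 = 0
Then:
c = 7/8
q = 7/8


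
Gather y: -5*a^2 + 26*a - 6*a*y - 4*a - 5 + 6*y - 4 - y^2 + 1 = -5*a^2 + 22*a - y^2 + y*(6 - 6*a) - 8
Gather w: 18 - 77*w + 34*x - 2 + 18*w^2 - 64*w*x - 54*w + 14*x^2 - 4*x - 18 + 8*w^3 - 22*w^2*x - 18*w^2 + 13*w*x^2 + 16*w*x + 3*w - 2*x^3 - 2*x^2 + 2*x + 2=8*w^3 - 22*w^2*x + w*(13*x^2 - 48*x - 128) - 2*x^3 + 12*x^2 + 32*x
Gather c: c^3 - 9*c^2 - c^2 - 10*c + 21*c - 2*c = c^3 - 10*c^2 + 9*c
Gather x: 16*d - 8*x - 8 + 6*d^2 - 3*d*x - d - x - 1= 6*d^2 + 15*d + x*(-3*d - 9) - 9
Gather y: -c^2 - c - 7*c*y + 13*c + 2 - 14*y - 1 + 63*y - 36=-c^2 + 12*c + y*(49 - 7*c) - 35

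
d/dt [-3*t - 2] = -3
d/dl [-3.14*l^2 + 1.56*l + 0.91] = 1.56 - 6.28*l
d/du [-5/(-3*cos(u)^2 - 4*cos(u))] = 10*(3*cos(u) + 2)*sin(u)/((3*cos(u) + 4)^2*cos(u)^2)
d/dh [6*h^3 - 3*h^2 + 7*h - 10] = 18*h^2 - 6*h + 7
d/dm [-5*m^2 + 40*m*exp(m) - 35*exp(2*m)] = 40*m*exp(m) - 10*m - 70*exp(2*m) + 40*exp(m)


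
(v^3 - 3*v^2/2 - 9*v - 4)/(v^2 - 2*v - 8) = v + 1/2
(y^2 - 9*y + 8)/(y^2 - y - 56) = (y - 1)/(y + 7)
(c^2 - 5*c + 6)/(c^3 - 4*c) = (c - 3)/(c*(c + 2))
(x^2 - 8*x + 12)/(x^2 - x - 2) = (x - 6)/(x + 1)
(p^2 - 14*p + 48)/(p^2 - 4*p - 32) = (p - 6)/(p + 4)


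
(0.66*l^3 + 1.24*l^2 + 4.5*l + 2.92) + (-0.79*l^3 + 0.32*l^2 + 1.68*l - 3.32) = -0.13*l^3 + 1.56*l^2 + 6.18*l - 0.4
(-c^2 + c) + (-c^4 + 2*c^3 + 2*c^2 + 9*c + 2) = -c^4 + 2*c^3 + c^2 + 10*c + 2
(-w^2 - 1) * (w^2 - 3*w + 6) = -w^4 + 3*w^3 - 7*w^2 + 3*w - 6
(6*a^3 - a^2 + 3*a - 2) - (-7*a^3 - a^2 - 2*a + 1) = 13*a^3 + 5*a - 3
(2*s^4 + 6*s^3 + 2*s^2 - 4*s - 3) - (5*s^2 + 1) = 2*s^4 + 6*s^3 - 3*s^2 - 4*s - 4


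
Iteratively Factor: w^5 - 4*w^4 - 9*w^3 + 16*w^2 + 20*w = (w + 1)*(w^4 - 5*w^3 - 4*w^2 + 20*w) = (w - 2)*(w + 1)*(w^3 - 3*w^2 - 10*w) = (w - 2)*(w + 1)*(w + 2)*(w^2 - 5*w) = w*(w - 2)*(w + 1)*(w + 2)*(w - 5)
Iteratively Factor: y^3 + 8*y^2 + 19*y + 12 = (y + 1)*(y^2 + 7*y + 12) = (y + 1)*(y + 3)*(y + 4)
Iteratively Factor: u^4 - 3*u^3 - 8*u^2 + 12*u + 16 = (u - 2)*(u^3 - u^2 - 10*u - 8) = (u - 4)*(u - 2)*(u^2 + 3*u + 2) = (u - 4)*(u - 2)*(u + 1)*(u + 2)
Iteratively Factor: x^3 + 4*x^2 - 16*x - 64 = (x + 4)*(x^2 - 16) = (x + 4)^2*(x - 4)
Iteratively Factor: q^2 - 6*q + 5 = (q - 1)*(q - 5)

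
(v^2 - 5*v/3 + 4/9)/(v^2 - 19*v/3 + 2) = (v - 4/3)/(v - 6)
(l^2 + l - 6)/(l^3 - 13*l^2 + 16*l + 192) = (l - 2)/(l^2 - 16*l + 64)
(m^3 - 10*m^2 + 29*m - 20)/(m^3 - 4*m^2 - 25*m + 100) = (m - 1)/(m + 5)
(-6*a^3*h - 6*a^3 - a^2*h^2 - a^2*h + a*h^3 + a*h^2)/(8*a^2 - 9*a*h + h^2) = a*(-6*a^2*h - 6*a^2 - a*h^2 - a*h + h^3 + h^2)/(8*a^2 - 9*a*h + h^2)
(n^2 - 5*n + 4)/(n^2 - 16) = (n - 1)/(n + 4)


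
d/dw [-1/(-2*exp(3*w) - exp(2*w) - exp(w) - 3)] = (-6*exp(2*w) - 2*exp(w) - 1)*exp(w)/(2*exp(3*w) + exp(2*w) + exp(w) + 3)^2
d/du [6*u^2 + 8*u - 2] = 12*u + 8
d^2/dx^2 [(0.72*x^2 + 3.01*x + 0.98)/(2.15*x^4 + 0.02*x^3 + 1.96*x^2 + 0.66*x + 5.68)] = (19.9692*x^8 + 167.15046*x^7 + 86.604296*x^6 + 65.116104*x^5 - 161.659908*x^4 - 708.946168*x^3 - 173.143824*x^2 - 194.119968*x + 2.923568)/(9.938375*x^12 + 0.27735*x^11 + 27.18288*x^10 + 9.658238*x^9 + 103.718352*x^8 + 18.384168*x^7 + 154.114324*x^6 + 57.32796*x^5 + 276.564528*x^4 + 46.309128*x^3 + 197.125536*x^2 + 63.879552*x + 183.250432)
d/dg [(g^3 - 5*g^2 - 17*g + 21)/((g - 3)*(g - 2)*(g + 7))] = (7*g^4 - 24*g^3 + 242*g^2 - 504*g - 105)/(g^6 + 4*g^5 - 54*g^4 - 32*g^3 + 1009*g^2 - 2436*g + 1764)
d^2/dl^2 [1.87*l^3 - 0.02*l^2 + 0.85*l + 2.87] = 11.22*l - 0.04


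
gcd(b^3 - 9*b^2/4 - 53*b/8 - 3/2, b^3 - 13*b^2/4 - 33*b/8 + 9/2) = b^2 - 5*b/2 - 6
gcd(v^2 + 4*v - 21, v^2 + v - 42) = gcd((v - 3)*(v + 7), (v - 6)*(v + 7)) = v + 7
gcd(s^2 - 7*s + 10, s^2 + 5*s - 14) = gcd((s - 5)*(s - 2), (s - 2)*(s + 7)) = s - 2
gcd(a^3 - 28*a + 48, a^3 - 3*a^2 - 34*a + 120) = a^2 + 2*a - 24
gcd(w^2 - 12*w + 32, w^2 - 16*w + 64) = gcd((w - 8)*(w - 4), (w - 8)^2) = w - 8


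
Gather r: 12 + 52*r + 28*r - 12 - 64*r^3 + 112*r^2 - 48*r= -64*r^3 + 112*r^2 + 32*r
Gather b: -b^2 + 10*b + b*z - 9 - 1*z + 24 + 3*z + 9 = -b^2 + b*(z + 10) + 2*z + 24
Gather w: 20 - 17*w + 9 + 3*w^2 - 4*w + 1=3*w^2 - 21*w + 30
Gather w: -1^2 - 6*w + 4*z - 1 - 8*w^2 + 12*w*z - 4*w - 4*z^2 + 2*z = -8*w^2 + w*(12*z - 10) - 4*z^2 + 6*z - 2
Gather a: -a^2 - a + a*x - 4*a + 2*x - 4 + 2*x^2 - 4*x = -a^2 + a*(x - 5) + 2*x^2 - 2*x - 4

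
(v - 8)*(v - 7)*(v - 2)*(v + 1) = v^4 - 16*v^3 + 69*v^2 - 26*v - 112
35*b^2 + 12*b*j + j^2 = (5*b + j)*(7*b + j)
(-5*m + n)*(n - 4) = -5*m*n + 20*m + n^2 - 4*n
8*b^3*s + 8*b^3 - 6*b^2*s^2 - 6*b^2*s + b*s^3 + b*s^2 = (-4*b + s)*(-2*b + s)*(b*s + b)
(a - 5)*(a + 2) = a^2 - 3*a - 10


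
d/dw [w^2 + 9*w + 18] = 2*w + 9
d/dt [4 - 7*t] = -7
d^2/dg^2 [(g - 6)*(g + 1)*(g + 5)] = 6*g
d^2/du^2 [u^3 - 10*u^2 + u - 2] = 6*u - 20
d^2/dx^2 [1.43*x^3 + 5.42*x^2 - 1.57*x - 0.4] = 8.58*x + 10.84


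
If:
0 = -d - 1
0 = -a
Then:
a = 0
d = -1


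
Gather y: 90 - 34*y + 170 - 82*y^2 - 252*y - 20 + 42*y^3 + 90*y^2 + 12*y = 42*y^3 + 8*y^2 - 274*y + 240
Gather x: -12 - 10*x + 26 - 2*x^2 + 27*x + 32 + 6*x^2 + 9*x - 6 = 4*x^2 + 26*x + 40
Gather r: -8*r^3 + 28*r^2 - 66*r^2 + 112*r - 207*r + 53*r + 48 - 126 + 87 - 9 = -8*r^3 - 38*r^2 - 42*r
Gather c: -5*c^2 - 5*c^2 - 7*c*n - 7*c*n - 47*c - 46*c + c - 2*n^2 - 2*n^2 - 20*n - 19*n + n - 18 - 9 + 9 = -10*c^2 + c*(-14*n - 92) - 4*n^2 - 38*n - 18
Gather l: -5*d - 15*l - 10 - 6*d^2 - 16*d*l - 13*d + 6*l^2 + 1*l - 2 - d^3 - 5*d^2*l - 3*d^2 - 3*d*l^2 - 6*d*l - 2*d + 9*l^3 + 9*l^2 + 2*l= -d^3 - 9*d^2 - 20*d + 9*l^3 + l^2*(15 - 3*d) + l*(-5*d^2 - 22*d - 12) - 12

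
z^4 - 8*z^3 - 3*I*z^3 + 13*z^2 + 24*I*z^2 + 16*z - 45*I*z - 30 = (z - 5)*(z - 3)*(z - 2*I)*(z - I)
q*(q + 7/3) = q^2 + 7*q/3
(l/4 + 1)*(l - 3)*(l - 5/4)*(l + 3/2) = l^4/4 + 5*l^3/16 - 109*l^2/32 - 39*l/32 + 45/8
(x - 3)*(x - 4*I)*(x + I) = x^3 - 3*x^2 - 3*I*x^2 + 4*x + 9*I*x - 12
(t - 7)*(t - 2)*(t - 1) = t^3 - 10*t^2 + 23*t - 14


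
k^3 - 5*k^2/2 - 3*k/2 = k*(k - 3)*(k + 1/2)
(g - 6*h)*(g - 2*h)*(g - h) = g^3 - 9*g^2*h + 20*g*h^2 - 12*h^3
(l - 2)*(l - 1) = l^2 - 3*l + 2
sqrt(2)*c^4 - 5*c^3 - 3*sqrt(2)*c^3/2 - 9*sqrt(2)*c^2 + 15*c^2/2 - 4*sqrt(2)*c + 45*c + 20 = (c - 4)*(c + 2)*(c - 5*sqrt(2)/2)*(sqrt(2)*c + sqrt(2)/2)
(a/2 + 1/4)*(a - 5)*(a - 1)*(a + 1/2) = a^4/2 - 5*a^3/2 - 3*a^2/8 + 7*a/4 + 5/8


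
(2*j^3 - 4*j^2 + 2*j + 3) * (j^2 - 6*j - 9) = 2*j^5 - 16*j^4 + 8*j^3 + 27*j^2 - 36*j - 27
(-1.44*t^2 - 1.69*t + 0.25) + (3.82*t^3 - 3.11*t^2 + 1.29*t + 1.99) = 3.82*t^3 - 4.55*t^2 - 0.4*t + 2.24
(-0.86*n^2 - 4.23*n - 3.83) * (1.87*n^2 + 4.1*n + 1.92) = -1.6082*n^4 - 11.4361*n^3 - 26.1563*n^2 - 23.8246*n - 7.3536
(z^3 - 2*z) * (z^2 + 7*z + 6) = z^5 + 7*z^4 + 4*z^3 - 14*z^2 - 12*z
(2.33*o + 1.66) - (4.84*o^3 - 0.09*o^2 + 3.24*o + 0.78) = -4.84*o^3 + 0.09*o^2 - 0.91*o + 0.88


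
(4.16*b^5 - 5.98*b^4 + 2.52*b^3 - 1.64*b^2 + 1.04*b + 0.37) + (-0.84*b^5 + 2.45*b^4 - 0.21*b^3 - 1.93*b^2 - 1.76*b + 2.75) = 3.32*b^5 - 3.53*b^4 + 2.31*b^3 - 3.57*b^2 - 0.72*b + 3.12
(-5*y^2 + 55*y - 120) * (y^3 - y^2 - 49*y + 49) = -5*y^5 + 60*y^4 + 70*y^3 - 2820*y^2 + 8575*y - 5880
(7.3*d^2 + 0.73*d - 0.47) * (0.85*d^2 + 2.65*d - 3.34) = 6.205*d^4 + 19.9655*d^3 - 22.847*d^2 - 3.6837*d + 1.5698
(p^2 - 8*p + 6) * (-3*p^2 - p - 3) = -3*p^4 + 23*p^3 - 13*p^2 + 18*p - 18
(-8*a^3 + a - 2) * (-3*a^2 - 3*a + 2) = 24*a^5 + 24*a^4 - 19*a^3 + 3*a^2 + 8*a - 4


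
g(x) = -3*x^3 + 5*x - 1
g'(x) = 5 - 9*x^2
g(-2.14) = 17.70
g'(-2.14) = -36.22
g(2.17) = -20.80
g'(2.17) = -37.38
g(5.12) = -378.05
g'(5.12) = -230.93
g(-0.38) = -2.74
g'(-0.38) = 3.70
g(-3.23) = 83.94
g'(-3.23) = -88.90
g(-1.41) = 0.36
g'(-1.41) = -12.89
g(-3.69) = 131.28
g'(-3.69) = -117.54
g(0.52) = 1.18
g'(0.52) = 2.57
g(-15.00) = 10049.00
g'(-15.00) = -2020.00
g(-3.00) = 65.00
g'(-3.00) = -76.00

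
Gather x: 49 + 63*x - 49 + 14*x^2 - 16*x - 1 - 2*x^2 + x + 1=12*x^2 + 48*x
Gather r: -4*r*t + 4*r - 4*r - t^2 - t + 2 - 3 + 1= -4*r*t - t^2 - t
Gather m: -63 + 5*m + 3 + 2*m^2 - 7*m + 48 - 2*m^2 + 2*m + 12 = 0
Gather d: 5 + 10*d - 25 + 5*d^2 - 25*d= 5*d^2 - 15*d - 20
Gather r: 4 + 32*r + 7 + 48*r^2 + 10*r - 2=48*r^2 + 42*r + 9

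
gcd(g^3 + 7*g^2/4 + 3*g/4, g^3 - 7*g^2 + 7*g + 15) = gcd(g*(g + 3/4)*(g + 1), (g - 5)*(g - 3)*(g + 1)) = g + 1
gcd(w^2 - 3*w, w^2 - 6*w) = w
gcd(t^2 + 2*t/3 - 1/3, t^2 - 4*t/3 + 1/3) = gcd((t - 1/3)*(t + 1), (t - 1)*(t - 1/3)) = t - 1/3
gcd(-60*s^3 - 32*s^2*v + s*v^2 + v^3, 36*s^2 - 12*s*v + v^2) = 6*s - v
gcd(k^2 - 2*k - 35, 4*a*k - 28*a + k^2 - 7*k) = k - 7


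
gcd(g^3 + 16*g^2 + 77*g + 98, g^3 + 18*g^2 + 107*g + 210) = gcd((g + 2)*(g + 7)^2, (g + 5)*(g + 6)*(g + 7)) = g + 7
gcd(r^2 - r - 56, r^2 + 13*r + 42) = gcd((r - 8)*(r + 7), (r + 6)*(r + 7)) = r + 7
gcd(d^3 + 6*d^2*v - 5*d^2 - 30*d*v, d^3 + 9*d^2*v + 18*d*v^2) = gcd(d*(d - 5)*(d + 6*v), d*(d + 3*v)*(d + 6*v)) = d^2 + 6*d*v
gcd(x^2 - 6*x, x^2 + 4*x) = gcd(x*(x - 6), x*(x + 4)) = x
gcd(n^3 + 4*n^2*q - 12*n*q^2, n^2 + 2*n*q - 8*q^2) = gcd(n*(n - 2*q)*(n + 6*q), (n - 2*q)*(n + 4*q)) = -n + 2*q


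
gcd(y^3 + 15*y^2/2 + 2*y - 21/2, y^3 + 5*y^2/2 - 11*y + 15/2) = y - 1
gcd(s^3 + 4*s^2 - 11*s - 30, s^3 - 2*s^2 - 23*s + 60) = s^2 + 2*s - 15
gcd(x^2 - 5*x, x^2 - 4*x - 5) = x - 5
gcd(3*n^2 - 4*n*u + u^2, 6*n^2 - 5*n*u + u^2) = -3*n + u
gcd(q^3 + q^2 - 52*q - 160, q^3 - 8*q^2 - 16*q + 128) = q^2 - 4*q - 32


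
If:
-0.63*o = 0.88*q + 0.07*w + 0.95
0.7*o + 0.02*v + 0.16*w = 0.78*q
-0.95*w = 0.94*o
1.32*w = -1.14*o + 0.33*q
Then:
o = -8.07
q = 4.06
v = 376.77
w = 7.98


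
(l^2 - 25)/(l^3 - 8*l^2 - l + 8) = (l^2 - 25)/(l^3 - 8*l^2 - l + 8)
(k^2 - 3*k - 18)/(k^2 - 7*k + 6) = (k + 3)/(k - 1)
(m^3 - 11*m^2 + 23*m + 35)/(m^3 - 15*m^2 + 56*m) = (m^2 - 4*m - 5)/(m*(m - 8))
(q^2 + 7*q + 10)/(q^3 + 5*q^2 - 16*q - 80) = (q + 2)/(q^2 - 16)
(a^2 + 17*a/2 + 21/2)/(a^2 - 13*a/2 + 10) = (2*a^2 + 17*a + 21)/(2*a^2 - 13*a + 20)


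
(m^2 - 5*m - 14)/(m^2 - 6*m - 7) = (m + 2)/(m + 1)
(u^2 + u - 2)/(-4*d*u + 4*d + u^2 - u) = (u + 2)/(-4*d + u)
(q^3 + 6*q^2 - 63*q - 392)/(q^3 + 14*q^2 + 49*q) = (q - 8)/q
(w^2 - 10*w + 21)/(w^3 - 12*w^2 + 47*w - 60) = (w - 7)/(w^2 - 9*w + 20)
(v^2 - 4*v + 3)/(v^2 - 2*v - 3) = (v - 1)/(v + 1)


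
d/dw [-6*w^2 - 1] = -12*w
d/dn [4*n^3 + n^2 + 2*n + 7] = 12*n^2 + 2*n + 2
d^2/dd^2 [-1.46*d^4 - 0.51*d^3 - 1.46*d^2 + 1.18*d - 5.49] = -17.52*d^2 - 3.06*d - 2.92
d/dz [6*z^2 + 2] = 12*z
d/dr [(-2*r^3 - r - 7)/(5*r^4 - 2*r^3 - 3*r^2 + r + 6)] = (10*r^6 + 21*r^4 + 132*r^3 - 81*r^2 - 42*r + 1)/(25*r^8 - 20*r^7 - 26*r^6 + 22*r^5 + 65*r^4 - 30*r^3 - 35*r^2 + 12*r + 36)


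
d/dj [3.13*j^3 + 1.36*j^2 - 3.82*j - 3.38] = 9.39*j^2 + 2.72*j - 3.82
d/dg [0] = 0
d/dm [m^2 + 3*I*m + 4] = 2*m + 3*I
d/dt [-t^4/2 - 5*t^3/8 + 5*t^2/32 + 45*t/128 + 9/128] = -2*t^3 - 15*t^2/8 + 5*t/16 + 45/128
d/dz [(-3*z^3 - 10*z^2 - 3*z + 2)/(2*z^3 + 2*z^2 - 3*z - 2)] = 2*(7*z^4 + 15*z^3 + 21*z^2 + 16*z + 6)/(4*z^6 + 8*z^5 - 8*z^4 - 20*z^3 + z^2 + 12*z + 4)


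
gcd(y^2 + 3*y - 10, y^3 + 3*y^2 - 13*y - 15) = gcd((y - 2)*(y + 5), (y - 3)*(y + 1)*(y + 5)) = y + 5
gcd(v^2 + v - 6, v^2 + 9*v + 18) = v + 3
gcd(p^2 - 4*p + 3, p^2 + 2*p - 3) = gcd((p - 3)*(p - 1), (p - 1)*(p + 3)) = p - 1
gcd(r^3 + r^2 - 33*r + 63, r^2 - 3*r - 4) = 1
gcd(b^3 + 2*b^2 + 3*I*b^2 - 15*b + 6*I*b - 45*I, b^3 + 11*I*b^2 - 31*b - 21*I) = b + 3*I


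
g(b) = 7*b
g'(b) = 7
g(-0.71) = -4.97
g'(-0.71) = 7.00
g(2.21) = 15.47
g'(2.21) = 7.00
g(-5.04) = -35.28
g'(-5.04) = 7.00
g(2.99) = 20.93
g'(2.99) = 7.00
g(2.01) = 14.07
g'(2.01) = 7.00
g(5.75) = 40.25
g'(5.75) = 7.00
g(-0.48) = -3.36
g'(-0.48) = 7.00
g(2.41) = 16.87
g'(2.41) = 7.00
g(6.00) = 42.00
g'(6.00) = 7.00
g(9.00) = 63.00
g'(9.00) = 7.00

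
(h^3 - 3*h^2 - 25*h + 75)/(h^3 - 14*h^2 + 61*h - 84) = (h^2 - 25)/(h^2 - 11*h + 28)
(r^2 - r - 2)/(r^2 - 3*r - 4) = (r - 2)/(r - 4)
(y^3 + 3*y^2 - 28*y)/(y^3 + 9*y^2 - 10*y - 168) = y/(y + 6)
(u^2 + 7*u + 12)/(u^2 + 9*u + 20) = (u + 3)/(u + 5)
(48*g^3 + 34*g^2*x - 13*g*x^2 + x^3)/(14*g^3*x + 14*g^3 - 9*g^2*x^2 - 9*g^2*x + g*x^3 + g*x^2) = (48*g^3 + 34*g^2*x - 13*g*x^2 + x^3)/(g*(14*g^2*x + 14*g^2 - 9*g*x^2 - 9*g*x + x^3 + x^2))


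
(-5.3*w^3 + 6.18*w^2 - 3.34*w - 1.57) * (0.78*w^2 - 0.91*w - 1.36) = -4.134*w^5 + 9.6434*w^4 - 1.021*w^3 - 6.59*w^2 + 5.9711*w + 2.1352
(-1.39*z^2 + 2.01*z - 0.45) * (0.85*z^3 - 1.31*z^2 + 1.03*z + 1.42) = -1.1815*z^5 + 3.5294*z^4 - 4.4473*z^3 + 0.686*z^2 + 2.3907*z - 0.639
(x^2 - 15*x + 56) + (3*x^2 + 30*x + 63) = 4*x^2 + 15*x + 119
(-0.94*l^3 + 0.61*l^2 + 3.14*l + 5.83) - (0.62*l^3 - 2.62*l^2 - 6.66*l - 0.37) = -1.56*l^3 + 3.23*l^2 + 9.8*l + 6.2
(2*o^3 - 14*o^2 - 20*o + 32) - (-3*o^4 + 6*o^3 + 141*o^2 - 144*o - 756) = 3*o^4 - 4*o^3 - 155*o^2 + 124*o + 788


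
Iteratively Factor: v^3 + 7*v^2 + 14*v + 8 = (v + 2)*(v^2 + 5*v + 4) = (v + 2)*(v + 4)*(v + 1)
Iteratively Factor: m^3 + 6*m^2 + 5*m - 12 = (m + 3)*(m^2 + 3*m - 4) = (m + 3)*(m + 4)*(m - 1)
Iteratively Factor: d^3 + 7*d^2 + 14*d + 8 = (d + 4)*(d^2 + 3*d + 2) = (d + 2)*(d + 4)*(d + 1)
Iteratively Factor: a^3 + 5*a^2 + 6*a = (a)*(a^2 + 5*a + 6) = a*(a + 3)*(a + 2)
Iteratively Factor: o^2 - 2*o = (o - 2)*(o)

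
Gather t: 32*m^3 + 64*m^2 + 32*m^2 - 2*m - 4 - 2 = 32*m^3 + 96*m^2 - 2*m - 6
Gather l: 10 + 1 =11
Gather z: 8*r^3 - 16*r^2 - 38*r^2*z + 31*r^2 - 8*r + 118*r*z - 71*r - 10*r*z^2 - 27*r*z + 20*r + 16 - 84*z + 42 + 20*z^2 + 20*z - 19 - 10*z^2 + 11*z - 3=8*r^3 + 15*r^2 - 59*r + z^2*(10 - 10*r) + z*(-38*r^2 + 91*r - 53) + 36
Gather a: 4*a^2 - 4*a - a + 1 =4*a^2 - 5*a + 1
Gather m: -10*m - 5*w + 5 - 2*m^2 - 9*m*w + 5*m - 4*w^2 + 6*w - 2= -2*m^2 + m*(-9*w - 5) - 4*w^2 + w + 3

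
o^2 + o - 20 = (o - 4)*(o + 5)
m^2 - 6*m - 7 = (m - 7)*(m + 1)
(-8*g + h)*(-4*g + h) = 32*g^2 - 12*g*h + h^2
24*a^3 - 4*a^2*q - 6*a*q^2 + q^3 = (-6*a + q)*(-2*a + q)*(2*a + q)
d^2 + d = d*(d + 1)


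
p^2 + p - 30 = (p - 5)*(p + 6)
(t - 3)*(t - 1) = t^2 - 4*t + 3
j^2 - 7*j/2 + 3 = (j - 2)*(j - 3/2)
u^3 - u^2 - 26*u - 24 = (u - 6)*(u + 1)*(u + 4)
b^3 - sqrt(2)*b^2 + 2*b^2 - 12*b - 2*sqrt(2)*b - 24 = (b + 2)*(b - 3*sqrt(2))*(b + 2*sqrt(2))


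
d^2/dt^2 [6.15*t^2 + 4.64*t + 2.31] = 12.3000000000000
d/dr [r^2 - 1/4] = 2*r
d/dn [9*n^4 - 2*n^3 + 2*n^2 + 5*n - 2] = 36*n^3 - 6*n^2 + 4*n + 5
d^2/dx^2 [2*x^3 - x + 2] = 12*x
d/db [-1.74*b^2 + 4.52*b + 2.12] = 4.52 - 3.48*b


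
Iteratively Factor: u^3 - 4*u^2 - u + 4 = (u - 1)*(u^2 - 3*u - 4) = (u - 4)*(u - 1)*(u + 1)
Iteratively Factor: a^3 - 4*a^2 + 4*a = (a - 2)*(a^2 - 2*a) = a*(a - 2)*(a - 2)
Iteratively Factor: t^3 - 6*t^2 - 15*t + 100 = (t - 5)*(t^2 - t - 20) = (t - 5)*(t + 4)*(t - 5)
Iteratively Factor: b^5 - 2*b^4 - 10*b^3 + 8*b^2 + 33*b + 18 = (b + 1)*(b^4 - 3*b^3 - 7*b^2 + 15*b + 18) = (b - 3)*(b + 1)*(b^3 - 7*b - 6) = (b - 3)^2*(b + 1)*(b^2 + 3*b + 2) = (b - 3)^2*(b + 1)^2*(b + 2)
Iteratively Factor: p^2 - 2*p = (p)*(p - 2)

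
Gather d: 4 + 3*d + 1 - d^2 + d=-d^2 + 4*d + 5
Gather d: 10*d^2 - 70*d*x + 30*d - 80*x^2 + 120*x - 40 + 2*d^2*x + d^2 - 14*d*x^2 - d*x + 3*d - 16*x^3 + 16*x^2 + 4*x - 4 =d^2*(2*x + 11) + d*(-14*x^2 - 71*x + 33) - 16*x^3 - 64*x^2 + 124*x - 44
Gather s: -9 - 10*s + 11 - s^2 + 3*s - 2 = -s^2 - 7*s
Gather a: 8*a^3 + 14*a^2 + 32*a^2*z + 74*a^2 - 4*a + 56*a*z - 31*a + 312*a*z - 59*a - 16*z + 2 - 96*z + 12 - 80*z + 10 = 8*a^3 + a^2*(32*z + 88) + a*(368*z - 94) - 192*z + 24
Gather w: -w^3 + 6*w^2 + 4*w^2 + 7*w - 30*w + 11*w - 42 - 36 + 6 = -w^3 + 10*w^2 - 12*w - 72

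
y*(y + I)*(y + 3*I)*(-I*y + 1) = -I*y^4 + 5*y^3 + 7*I*y^2 - 3*y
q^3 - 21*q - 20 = (q - 5)*(q + 1)*(q + 4)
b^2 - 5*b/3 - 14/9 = (b - 7/3)*(b + 2/3)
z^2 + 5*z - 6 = (z - 1)*(z + 6)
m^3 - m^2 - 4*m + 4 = (m - 2)*(m - 1)*(m + 2)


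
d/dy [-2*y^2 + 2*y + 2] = 2 - 4*y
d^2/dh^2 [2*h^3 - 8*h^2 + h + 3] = 12*h - 16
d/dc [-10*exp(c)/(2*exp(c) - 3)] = 30*exp(c)/(2*exp(c) - 3)^2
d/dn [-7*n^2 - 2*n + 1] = -14*n - 2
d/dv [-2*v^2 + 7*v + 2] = 7 - 4*v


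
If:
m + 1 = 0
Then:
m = -1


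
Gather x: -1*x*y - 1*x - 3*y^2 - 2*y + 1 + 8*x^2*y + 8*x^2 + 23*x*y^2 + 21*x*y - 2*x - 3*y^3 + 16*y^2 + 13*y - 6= x^2*(8*y + 8) + x*(23*y^2 + 20*y - 3) - 3*y^3 + 13*y^2 + 11*y - 5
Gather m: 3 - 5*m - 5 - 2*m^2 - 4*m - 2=-2*m^2 - 9*m - 4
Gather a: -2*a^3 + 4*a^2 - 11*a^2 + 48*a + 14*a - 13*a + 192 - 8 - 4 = -2*a^3 - 7*a^2 + 49*a + 180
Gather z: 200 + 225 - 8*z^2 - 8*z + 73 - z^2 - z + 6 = -9*z^2 - 9*z + 504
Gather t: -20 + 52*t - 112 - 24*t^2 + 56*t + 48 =-24*t^2 + 108*t - 84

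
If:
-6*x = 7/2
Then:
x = -7/12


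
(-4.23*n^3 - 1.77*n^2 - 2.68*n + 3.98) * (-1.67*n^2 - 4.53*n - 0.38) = 7.0641*n^5 + 22.1178*n^4 + 14.1011*n^3 + 6.1664*n^2 - 17.011*n - 1.5124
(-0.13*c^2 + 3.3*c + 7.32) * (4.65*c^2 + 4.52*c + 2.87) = -0.6045*c^4 + 14.7574*c^3 + 48.5809*c^2 + 42.5574*c + 21.0084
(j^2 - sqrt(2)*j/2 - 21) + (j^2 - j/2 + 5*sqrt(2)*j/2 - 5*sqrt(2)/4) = 2*j^2 - j/2 + 2*sqrt(2)*j - 21 - 5*sqrt(2)/4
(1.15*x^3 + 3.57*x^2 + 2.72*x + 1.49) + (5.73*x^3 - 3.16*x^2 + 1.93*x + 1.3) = 6.88*x^3 + 0.41*x^2 + 4.65*x + 2.79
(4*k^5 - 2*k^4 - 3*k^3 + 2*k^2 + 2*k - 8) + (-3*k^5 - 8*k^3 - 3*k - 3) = k^5 - 2*k^4 - 11*k^3 + 2*k^2 - k - 11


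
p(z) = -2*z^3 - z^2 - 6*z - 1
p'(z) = -6*z^2 - 2*z - 6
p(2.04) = -34.38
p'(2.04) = -35.05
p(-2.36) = 33.88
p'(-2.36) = -34.70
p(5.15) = -331.60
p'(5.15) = -175.44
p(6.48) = -626.07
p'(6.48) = -270.90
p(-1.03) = 6.30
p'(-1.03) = -10.31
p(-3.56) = 97.92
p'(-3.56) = -74.92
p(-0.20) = 0.18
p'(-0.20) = -5.84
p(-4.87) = 235.51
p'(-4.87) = -138.56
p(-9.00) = 1430.00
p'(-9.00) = -474.00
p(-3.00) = 62.00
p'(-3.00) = -54.00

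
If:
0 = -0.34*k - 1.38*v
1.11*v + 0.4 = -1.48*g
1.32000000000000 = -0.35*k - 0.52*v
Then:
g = -1.37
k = -5.95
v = 1.47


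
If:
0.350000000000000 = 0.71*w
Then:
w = 0.49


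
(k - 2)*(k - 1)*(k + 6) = k^3 + 3*k^2 - 16*k + 12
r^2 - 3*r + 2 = (r - 2)*(r - 1)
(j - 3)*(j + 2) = j^2 - j - 6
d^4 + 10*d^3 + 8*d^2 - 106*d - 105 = (d - 3)*(d + 1)*(d + 5)*(d + 7)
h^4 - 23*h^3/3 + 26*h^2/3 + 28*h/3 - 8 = (h - 6)*(h - 2)*(h - 2/3)*(h + 1)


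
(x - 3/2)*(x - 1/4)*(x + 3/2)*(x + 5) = x^4 + 19*x^3/4 - 7*x^2/2 - 171*x/16 + 45/16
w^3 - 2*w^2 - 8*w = w*(w - 4)*(w + 2)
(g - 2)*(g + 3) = g^2 + g - 6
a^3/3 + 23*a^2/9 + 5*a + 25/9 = (a/3 + 1/3)*(a + 5/3)*(a + 5)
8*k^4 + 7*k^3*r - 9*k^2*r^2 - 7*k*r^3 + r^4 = (-8*k + r)*(-k + r)*(k + r)^2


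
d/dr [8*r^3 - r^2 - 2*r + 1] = 24*r^2 - 2*r - 2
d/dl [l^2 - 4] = 2*l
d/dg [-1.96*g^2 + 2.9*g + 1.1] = 2.9 - 3.92*g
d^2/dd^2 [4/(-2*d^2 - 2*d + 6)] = 4*(d^2 + d - (2*d + 1)^2 - 3)/(d^2 + d - 3)^3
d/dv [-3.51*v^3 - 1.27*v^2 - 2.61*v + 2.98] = -10.53*v^2 - 2.54*v - 2.61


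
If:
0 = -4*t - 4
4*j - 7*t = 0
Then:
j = -7/4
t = -1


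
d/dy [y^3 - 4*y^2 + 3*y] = 3*y^2 - 8*y + 3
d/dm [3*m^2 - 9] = 6*m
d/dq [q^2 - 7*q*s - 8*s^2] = 2*q - 7*s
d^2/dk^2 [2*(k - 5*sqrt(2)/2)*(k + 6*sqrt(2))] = 4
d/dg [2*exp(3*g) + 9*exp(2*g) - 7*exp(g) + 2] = (6*exp(2*g) + 18*exp(g) - 7)*exp(g)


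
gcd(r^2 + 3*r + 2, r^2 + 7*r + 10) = r + 2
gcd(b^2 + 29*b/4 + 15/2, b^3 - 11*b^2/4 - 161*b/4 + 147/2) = b + 6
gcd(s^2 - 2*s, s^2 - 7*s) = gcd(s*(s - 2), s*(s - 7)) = s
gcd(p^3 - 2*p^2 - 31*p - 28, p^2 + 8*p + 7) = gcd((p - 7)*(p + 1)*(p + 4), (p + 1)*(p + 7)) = p + 1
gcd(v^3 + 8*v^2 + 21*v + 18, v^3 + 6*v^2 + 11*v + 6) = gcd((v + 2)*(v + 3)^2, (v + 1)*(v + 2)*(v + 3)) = v^2 + 5*v + 6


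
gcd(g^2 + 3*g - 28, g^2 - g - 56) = g + 7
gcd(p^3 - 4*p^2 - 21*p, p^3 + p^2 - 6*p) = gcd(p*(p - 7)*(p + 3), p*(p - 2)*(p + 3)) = p^2 + 3*p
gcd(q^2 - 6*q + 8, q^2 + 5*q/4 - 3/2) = 1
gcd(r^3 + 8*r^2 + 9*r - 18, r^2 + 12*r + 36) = r + 6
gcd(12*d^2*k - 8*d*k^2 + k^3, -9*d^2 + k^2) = 1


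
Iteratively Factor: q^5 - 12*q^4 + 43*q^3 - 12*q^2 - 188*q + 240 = (q - 4)*(q^4 - 8*q^3 + 11*q^2 + 32*q - 60) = (q - 4)*(q + 2)*(q^3 - 10*q^2 + 31*q - 30) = (q - 5)*(q - 4)*(q + 2)*(q^2 - 5*q + 6) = (q - 5)*(q - 4)*(q - 2)*(q + 2)*(q - 3)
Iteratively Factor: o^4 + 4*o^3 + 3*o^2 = (o + 1)*(o^3 + 3*o^2) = o*(o + 1)*(o^2 + 3*o) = o^2*(o + 1)*(o + 3)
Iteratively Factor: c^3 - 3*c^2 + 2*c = (c - 1)*(c^2 - 2*c) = (c - 2)*(c - 1)*(c)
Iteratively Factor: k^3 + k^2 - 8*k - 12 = (k + 2)*(k^2 - k - 6) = (k + 2)^2*(k - 3)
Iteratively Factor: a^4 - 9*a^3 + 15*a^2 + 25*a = (a - 5)*(a^3 - 4*a^2 - 5*a) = (a - 5)*(a + 1)*(a^2 - 5*a) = (a - 5)^2*(a + 1)*(a)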